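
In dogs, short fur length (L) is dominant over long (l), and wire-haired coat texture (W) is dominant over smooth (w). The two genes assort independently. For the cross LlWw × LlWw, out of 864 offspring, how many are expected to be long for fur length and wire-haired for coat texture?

Dihybrid cross LlWw × LlWw — consider each gene separately:
fur length: Ll × Ll → 1 LL, 2 Ll, 1 ll → 3 L_ : 1 ll (out of 4)
coat texture: Ww × Ww → 1 WW, 2 Ww, 1 ww → 3 W_ : 1 ww (out of 4)
Looking for: long (ll) and wire-haired (W_)
P(long) = 1/4, P(wire-haired) = 3/4
P(both) = 1/4 × 3/4 = 3/16
Expected count = 3/16 × 864 = 162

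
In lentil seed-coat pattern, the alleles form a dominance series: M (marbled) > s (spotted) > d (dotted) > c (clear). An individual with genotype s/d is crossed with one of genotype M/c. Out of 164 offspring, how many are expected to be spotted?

Cross: s/d × M/c
Allele dominance: M > s > d > c
Offspring genotypes: 1 M/s, 1 s/c, 1 M/d, 1 d/c
Phenotype counts: 2 marbled, 1 spotted, 1 dotted
spotted: 1 out of 4 → fraction 1/4
Expected count = 1/4 × 164 = 41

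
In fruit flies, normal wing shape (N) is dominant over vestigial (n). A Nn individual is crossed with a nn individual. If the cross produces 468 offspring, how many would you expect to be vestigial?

Punnett square for Nn × nn:
Offspring genotypes: 2 Nn, 2 nn
normal: 2, vestigial: 2
vestigial: 2 out of 4 → fraction 1/2
Expected count = 1/2 × 468 = 234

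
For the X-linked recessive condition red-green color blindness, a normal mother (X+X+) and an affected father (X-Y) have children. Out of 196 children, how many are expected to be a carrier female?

Cross: X+X+ × X-Y
Offspring: 2 X+X-, 2 X+Y
Probability of a carrier female: 2/4 = 1/2
Expected count = 1/2 × 196 = 98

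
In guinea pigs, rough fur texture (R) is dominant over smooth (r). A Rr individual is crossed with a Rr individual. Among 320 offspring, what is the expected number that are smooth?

Punnett square for Rr × Rr:
Offspring genotypes: 1 RR, 2 Rr, 1 rr
rough: 3, smooth: 1
smooth: 1 out of 4 → fraction 1/4
Expected count = 1/4 × 320 = 80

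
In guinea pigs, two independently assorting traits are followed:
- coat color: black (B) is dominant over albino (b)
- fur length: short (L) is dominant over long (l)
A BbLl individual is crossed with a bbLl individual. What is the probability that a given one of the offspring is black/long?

Dihybrid cross BbLl × bbLl — consider each gene separately:
coat color: Bb × bb → 2 Bb, 2 bb → 2 B_ : 2 bb (out of 4)
fur length: Ll × Ll → 1 LL, 2 Ll, 1 ll → 3 L_ : 1 ll (out of 4)
Combine (counts out of 4 × 4 = 16): black/short (B_L_) = 2×3 = 6; black/long (B_ll) = 2×1 = 2; albino/short (bbL_) = 2×3 = 6; albino/long (bbll) = 2×1 = 2
Phenotype counts (out of 16): 6 black/short, 2 black/long, 6 albino/short, 2 albino/long
black/long: 2 out of 16
Probability: 2/16 = 1/8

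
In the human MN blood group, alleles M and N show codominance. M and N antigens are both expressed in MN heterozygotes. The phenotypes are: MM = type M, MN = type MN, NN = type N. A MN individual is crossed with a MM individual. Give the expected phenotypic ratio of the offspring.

Punnett square for MN × MM:
Offspring genotypes: 2 MM, 2 MN
Phenotype counts: 2 type M, 2 type MN
Ratio: 1 type M : 1 type MN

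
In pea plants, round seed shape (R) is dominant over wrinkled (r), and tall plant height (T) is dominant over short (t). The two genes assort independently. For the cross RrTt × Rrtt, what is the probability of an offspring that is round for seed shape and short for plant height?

Dihybrid cross RrTt × Rrtt — consider each gene separately:
seed shape: Rr × Rr → 1 RR, 2 Rr, 1 rr → 3 R_ : 1 rr (out of 4)
plant height: Tt × tt → 2 Tt, 2 tt → 2 T_ : 2 tt (out of 4)
Looking for: round (R_) and short (tt)
P(round) = 3/4, P(short) = 2/4
P(both) = 3/4 × 2/4 = 6/16 = 3/8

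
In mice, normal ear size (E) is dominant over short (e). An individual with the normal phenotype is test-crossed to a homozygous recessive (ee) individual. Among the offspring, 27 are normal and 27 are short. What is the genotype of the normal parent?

Test cross: ? × ee
Offspring: 27 normal, 27 short — approximately 1:1.
A 1:1 ratio in a test cross indicates the unknown parent is heterozygous (Ee).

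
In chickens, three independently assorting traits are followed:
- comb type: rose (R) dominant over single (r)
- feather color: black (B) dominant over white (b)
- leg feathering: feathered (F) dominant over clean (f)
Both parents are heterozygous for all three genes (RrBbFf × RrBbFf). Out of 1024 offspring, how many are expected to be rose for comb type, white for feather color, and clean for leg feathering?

Trihybrid cross: RrBbFf × RrBbFf
Each trait segregates independently with a 3:1 phenotypic ratio, so each gene contributes 3/4 (dominant) or 1/4 (recessive).
Target: rose (comb type), white (feather color), clean (leg feathering)
Probability = product of independent per-trait probabilities
= 3/4 × 1/4 × 1/4 = 3/64
Expected count = 3/64 × 1024 = 48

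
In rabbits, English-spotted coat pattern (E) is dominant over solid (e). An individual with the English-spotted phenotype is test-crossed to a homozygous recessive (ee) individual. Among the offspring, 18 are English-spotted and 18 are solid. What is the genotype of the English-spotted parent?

Test cross: ? × ee
Offspring: 18 English-spotted, 18 solid — approximately 1:1.
A 1:1 ratio in a test cross indicates the unknown parent is heterozygous (Ee).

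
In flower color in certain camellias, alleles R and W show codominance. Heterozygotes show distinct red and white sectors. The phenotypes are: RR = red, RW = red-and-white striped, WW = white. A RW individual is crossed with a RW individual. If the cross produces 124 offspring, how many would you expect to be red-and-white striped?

Punnett square for RW × RW:
Offspring genotypes: 1 RR, 2 RW, 1 WW
Phenotype counts: 1 red, 2 red-and-white striped, 1 white
red-and-white striped: 2 out of 4 → fraction 1/2
Expected count = 1/2 × 124 = 62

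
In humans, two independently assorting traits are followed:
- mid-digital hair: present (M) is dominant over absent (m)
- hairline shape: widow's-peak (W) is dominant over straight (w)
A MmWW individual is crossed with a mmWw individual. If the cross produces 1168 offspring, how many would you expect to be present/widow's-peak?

Dihybrid cross MmWW × mmWw — consider each gene separately:
mid-digital hair: Mm × mm → 2 Mm, 2 mm → 2 M_ : 2 mm (out of 4)
hairline shape: WW × Ww → 2 WW, 2 Ww → 4 W_ (out of 4)
Combine (counts out of 4 × 4 = 16): present/widow's-peak (M_W_) = 2×4 = 8; absent/widow's-peak (mmW_) = 2×4 = 8
Phenotype counts (out of 16): 8 present/widow's-peak, 8 absent/widow's-peak
present/widow's-peak: 8 out of 16 → fraction 1/2
Expected count = 1/2 × 1168 = 584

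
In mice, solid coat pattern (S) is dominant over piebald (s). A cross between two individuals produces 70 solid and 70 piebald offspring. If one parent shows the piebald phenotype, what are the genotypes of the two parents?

Observed offspring: 70 solid, 70 piebald
The observed ratio simplifies to 1:1. One parent shows piebald, so its genotype must be ss. A 1:1 offspring split requires the other parent to be heterozygous (Ss).
Parent genotypes: ss × Ss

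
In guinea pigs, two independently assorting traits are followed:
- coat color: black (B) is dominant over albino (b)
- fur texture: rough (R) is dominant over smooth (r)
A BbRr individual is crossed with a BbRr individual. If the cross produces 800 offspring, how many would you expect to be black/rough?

Dihybrid cross BbRr × BbRr — consider each gene separately:
coat color: Bb × Bb → 1 BB, 2 Bb, 1 bb → 3 B_ : 1 bb (out of 4)
fur texture: Rr × Rr → 1 RR, 2 Rr, 1 rr → 3 R_ : 1 rr (out of 4)
Combine (counts out of 4 × 4 = 16): black/rough (B_R_) = 3×3 = 9; black/smooth (B_rr) = 3×1 = 3; albino/rough (bbR_) = 1×3 = 3; albino/smooth (bbrr) = 1×1 = 1
Phenotype counts (out of 16): 9 black/rough, 3 black/smooth, 3 albino/rough, 1 albino/smooth
black/rough: 9 out of 16 → fraction 9/16
Expected count = 9/16 × 800 = 450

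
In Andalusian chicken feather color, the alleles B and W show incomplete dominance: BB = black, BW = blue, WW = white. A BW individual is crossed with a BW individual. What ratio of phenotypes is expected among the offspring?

Punnett square for BW × BW:
Offspring genotypes: 1 BB, 2 BW, 1 WW
Phenotype counts: 1 black, 2 blue, 1 white
Ratio: 1 black : 2 blue : 1 white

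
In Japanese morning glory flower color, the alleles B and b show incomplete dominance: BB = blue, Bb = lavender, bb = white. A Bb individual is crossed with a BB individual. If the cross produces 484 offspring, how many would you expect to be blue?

Punnett square for Bb × BB:
Offspring genotypes: 2 BB, 2 Bb
Phenotype counts: 2 blue, 2 lavender
blue: 2 out of 4 → fraction 1/2
Expected count = 1/2 × 484 = 242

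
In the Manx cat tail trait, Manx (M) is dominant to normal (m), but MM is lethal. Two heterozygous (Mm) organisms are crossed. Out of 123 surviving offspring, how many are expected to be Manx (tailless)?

Cross: Mm × Mm
Punnett square offspring (before lethality): 1 MM, 2 Mm, 1 mm
The MM genotype is lethal (embryos die); surviving offspring: 2 Mm, 1 mm
Manx (tailless): 2 out of 3 → fraction 2/3
Expected count = 2/3 × 123 = 82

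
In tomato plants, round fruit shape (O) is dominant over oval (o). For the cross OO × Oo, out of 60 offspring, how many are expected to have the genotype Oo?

Punnett square for OO × Oo:
Offspring genotypes: 2 OO, 2 Oo
Total offspring: 4
Count with target: 2
Probability: 2/4 = 1/2
Expected count = 1/2 × 60 = 30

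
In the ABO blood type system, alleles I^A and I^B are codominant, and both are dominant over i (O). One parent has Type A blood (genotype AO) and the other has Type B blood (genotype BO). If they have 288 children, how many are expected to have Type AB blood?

Cross: AO × BO
Possible offspring genotypes: 1 AB, 1 AO, 1 BO, 1 OO
Blood type counts: 1 Type AB, 1 Type A, 1 Type B, 1 Type O
Probability of Type AB: 1/4
Expected count = 1/4 × 288 = 72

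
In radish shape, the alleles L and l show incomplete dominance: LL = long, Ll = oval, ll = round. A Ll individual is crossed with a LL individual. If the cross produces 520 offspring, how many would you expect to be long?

Punnett square for Ll × LL:
Offspring genotypes: 2 LL, 2 Ll
Phenotype counts: 2 long, 2 oval
long: 2 out of 4 → fraction 1/2
Expected count = 1/2 × 520 = 260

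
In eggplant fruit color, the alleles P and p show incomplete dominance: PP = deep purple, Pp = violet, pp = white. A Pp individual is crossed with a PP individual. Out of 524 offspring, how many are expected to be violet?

Punnett square for Pp × PP:
Offspring genotypes: 2 PP, 2 Pp
Phenotype counts: 2 deep purple, 2 violet
violet: 2 out of 4 → fraction 1/2
Expected count = 1/2 × 524 = 262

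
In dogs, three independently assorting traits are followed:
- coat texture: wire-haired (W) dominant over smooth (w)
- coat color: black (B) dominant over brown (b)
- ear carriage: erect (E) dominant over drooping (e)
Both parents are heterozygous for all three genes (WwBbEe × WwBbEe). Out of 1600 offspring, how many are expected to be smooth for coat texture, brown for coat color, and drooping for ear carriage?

Trihybrid cross: WwBbEe × WwBbEe
Each trait segregates independently with a 3:1 phenotypic ratio, so each gene contributes 3/4 (dominant) or 1/4 (recessive).
Target: smooth (coat texture), brown (coat color), drooping (ear carriage)
Probability = product of independent per-trait probabilities
= 1/4 × 1/4 × 1/4 = 1/64
Expected count = 1/64 × 1600 = 25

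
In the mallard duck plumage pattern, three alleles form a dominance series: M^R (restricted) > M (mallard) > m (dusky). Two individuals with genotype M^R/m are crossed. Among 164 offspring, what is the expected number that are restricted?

Cross: M^R/m × M^R/m
Allele dominance: M^R > M > m
Offspring genotypes: 1 M^R/M^R, 2 M^R/m, 1 m/m
Phenotype counts: 3 restricted, 1 dusky
restricted: 3 out of 4 → fraction 3/4
Expected count = 3/4 × 164 = 123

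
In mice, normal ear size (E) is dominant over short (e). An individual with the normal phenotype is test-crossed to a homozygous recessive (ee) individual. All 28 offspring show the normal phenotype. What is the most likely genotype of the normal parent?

Test cross: ? × ee
All offspring are normal.
If the unknown parent were heterozygous (Ee), about half of 28 offspring would be short; none are. The unknown parent is most likely homozygous dominant (EE).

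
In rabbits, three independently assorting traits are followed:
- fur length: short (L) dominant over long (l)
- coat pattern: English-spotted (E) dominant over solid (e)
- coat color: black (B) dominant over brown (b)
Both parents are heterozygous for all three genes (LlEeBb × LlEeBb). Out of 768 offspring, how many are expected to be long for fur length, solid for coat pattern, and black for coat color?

Trihybrid cross: LlEeBb × LlEeBb
Each trait segregates independently with a 3:1 phenotypic ratio, so each gene contributes 3/4 (dominant) or 1/4 (recessive).
Target: long (fur length), solid (coat pattern), black (coat color)
Probability = product of independent per-trait probabilities
= 1/4 × 1/4 × 3/4 = 3/64
Expected count = 3/64 × 768 = 36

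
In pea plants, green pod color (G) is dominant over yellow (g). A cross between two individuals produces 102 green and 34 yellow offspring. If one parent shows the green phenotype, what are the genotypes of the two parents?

Observed offspring: 102 green, 34 yellow
The observed ratio simplifies to 3:1. Yellow (gg) offspring appear, so each parent must contribute one g allele. The parent stated to show green carries G, so it is Gg. The other parent is then either Gg or gg: Gg × gg would give a 1:1 split, whereas Gg × Gg gives 3:1 — matching the data. So both parents are heterozygous (Gg × Gg).
Parent genotypes: Gg × Gg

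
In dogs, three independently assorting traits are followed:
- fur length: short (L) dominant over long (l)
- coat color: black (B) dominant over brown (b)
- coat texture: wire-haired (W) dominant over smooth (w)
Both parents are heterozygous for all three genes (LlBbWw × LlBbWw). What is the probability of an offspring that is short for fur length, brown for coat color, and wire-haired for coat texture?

Trihybrid cross: LlBbWw × LlBbWw
Each trait segregates independently with a 3:1 phenotypic ratio, so each gene contributes 3/4 (dominant) or 1/4 (recessive).
Target: short (fur length), brown (coat color), wire-haired (coat texture)
Probability = product of independent per-trait probabilities
= 3/4 × 1/4 × 3/4 = 9/64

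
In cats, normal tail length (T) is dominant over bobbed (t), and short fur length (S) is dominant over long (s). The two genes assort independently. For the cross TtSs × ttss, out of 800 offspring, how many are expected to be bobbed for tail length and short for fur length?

Dihybrid cross TtSs × ttss — consider each gene separately:
tail length: Tt × tt → 2 Tt, 2 tt → 2 T_ : 2 tt (out of 4)
fur length: Ss × ss → 2 Ss, 2 ss → 2 S_ : 2 ss (out of 4)
Looking for: bobbed (tt) and short (S_)
P(bobbed) = 2/4, P(short) = 2/4
P(both) = 2/4 × 2/4 = 4/16 = 1/4
Expected count = 1/4 × 800 = 200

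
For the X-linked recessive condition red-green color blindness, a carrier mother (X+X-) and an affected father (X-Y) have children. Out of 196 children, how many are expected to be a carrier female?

Cross: X+X- × X-Y
Offspring: 1 X+X-, 1 X+Y, 1 X-X-, 1 X-Y
Probability of a carrier female: 1/4
Expected count = 1/4 × 196 = 49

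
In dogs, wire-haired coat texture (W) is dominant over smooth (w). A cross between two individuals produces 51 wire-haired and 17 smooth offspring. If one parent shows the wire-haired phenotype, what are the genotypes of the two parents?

Observed offspring: 51 wire-haired, 17 smooth
The observed ratio simplifies to 3:1. Smooth (ww) offspring appear, so each parent must contribute one w allele. The parent stated to show wire-haired carries W, so it is Ww. The other parent is then either Ww or ww: Ww × ww would give a 1:1 split, whereas Ww × Ww gives 3:1 — matching the data. So both parents are heterozygous (Ww × Ww).
Parent genotypes: Ww × Ww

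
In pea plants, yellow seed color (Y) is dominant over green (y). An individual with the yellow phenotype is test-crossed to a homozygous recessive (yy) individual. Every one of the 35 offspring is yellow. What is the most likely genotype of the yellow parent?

Test cross: ? × yy
All offspring are yellow.
If the unknown parent were heterozygous (Yy), about half of 35 offspring would be green; none are. The unknown parent is most likely homozygous dominant (YY).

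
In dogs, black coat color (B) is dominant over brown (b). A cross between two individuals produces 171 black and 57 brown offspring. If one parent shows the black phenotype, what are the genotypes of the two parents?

Observed offspring: 171 black, 57 brown
The observed ratio simplifies to 3:1. Brown (bb) offspring appear, so each parent must contribute one b allele. The parent stated to show black carries B, so it is Bb. The other parent is then either Bb or bb: Bb × bb would give a 1:1 split, whereas Bb × Bb gives 3:1 — matching the data. So both parents are heterozygous (Bb × Bb).
Parent genotypes: Bb × Bb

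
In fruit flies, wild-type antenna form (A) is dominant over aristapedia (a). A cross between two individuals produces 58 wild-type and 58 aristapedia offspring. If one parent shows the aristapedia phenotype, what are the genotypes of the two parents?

Observed offspring: 58 wild-type, 58 aristapedia
The observed ratio simplifies to 1:1. One parent shows aristapedia, so its genotype must be aa. A 1:1 offspring split requires the other parent to be heterozygous (Aa).
Parent genotypes: aa × Aa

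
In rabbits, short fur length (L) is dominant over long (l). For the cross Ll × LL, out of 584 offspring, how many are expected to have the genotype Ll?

Punnett square for Ll × LL:
Offspring genotypes: 2 LL, 2 Ll
Total offspring: 4
Count with target: 2
Probability: 2/4 = 1/2
Expected count = 1/2 × 584 = 292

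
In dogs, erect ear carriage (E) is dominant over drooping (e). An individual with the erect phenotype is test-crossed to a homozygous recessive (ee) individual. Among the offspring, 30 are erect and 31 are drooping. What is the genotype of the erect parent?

Test cross: ? × ee
Offspring: 30 erect, 31 drooping — approximately 1:1.
A 1:1 ratio in a test cross indicates the unknown parent is heterozygous (Ee).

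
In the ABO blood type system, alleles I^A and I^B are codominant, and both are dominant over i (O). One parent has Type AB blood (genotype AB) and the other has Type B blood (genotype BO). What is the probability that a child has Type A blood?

Cross: AB × BO
Possible offspring genotypes: 1 AB, 1 AO, 1 BB, 1 BO
Blood type counts: 1 Type AB, 1 Type A, 2 Type B
Probability of Type A: 1/4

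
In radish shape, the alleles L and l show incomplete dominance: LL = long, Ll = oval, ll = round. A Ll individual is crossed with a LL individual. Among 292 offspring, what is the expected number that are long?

Punnett square for Ll × LL:
Offspring genotypes: 2 LL, 2 Ll
Phenotype counts: 2 long, 2 oval
long: 2 out of 4 → fraction 1/2
Expected count = 1/2 × 292 = 146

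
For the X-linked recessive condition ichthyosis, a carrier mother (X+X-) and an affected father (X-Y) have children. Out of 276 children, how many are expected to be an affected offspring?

Cross: X+X- × X-Y
Offspring: 1 X+X-, 1 X+Y, 1 X-X-, 1 X-Y
Probability of an affected offspring: 2/4 = 1/2
Expected count = 1/2 × 276 = 138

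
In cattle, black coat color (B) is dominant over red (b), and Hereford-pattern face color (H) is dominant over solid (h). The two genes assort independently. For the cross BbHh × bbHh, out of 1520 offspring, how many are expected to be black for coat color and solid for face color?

Dihybrid cross BbHh × bbHh — consider each gene separately:
coat color: Bb × bb → 2 Bb, 2 bb → 2 B_ : 2 bb (out of 4)
face color: Hh × Hh → 1 HH, 2 Hh, 1 hh → 3 H_ : 1 hh (out of 4)
Looking for: black (B_) and solid (hh)
P(black) = 2/4, P(solid) = 1/4
P(both) = 2/4 × 1/4 = 2/16 = 1/8
Expected count = 1/8 × 1520 = 190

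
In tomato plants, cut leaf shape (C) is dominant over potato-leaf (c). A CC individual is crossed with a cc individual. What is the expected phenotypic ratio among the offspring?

Punnett square for CC × cc:
Offspring genotypes: 4 Cc
cut: 4, potato-leaf: 0
Ratio: all cut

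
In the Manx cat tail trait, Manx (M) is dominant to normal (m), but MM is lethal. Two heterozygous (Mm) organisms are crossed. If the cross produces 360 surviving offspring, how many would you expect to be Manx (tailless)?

Cross: Mm × Mm
Punnett square offspring (before lethality): 1 MM, 2 Mm, 1 mm
The MM genotype is lethal (embryos die); surviving offspring: 2 Mm, 1 mm
Manx (tailless): 2 out of 3 → fraction 2/3
Expected count = 2/3 × 360 = 240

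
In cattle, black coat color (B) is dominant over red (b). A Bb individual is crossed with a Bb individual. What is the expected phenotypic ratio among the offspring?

Punnett square for Bb × Bb:
Offspring genotypes: 1 BB, 2 Bb, 1 bb
black: 3, red: 1
Ratio: 3:1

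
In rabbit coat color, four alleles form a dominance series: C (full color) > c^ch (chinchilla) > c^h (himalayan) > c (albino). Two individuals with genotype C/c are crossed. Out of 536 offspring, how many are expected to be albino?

Cross: C/c × C/c
Allele dominance: C > c^ch > c^h > c
Offspring genotypes: 1 C/C, 2 C/c, 1 c/c
Phenotype counts: 3 full color, 1 albino
albino: 1 out of 4 → fraction 1/4
Expected count = 1/4 × 536 = 134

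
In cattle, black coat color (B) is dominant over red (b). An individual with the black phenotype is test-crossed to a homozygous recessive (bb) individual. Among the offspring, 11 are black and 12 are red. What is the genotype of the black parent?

Test cross: ? × bb
Offspring: 11 black, 12 red — approximately 1:1.
A 1:1 ratio in a test cross indicates the unknown parent is heterozygous (Bb).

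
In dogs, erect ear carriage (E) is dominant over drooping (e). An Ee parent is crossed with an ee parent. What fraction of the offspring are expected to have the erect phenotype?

Punnett square for Ee × ee:
Offspring genotypes: 2 Ee, 2 ee
Total offspring: 4
Count with target: 2
Probability: 2/4 = 1/2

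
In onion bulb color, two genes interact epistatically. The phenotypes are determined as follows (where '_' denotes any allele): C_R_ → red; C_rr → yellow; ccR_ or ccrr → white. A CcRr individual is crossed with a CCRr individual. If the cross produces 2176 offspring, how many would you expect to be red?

Cross: CcRr × CCRr — consider each gene separately:
C gene: Cc × CC → 2 CC, 2 Cc → 4 C_ (out of 4)
R gene: Rr × Rr → 1 RR, 2 Rr, 1 rr → 3 R_ : 1 rr (out of 4)
Genotype classes (out of 4 × 4 = 16): C_R_ = 4×3 = 12; C_rr = 4×1 = 4
Apply the phenotype rules: C_R_ (12) → red; C_rr (4) → yellow
Phenotype counts (out of 16): 12 red, 4 yellow
red: 12 out of 16 → fraction 3/4
Expected count = 3/4 × 2176 = 1632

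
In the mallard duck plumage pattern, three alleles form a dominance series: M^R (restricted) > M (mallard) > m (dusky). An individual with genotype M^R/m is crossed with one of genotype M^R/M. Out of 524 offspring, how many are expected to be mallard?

Cross: M^R/m × M^R/M
Allele dominance: M^R > M > m
Offspring genotypes: 1 M^R/M^R, 1 M^R/M, 1 M^R/m, 1 M/m
Phenotype counts: 3 restricted, 1 mallard
mallard: 1 out of 4 → fraction 1/4
Expected count = 1/4 × 524 = 131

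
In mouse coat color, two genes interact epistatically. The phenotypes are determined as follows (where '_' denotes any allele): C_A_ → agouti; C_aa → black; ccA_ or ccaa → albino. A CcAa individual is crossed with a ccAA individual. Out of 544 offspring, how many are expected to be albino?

Cross: CcAa × ccAA — consider each gene separately:
C gene: Cc × cc → 2 Cc, 2 cc → 2 C_ : 2 cc (out of 4)
A gene: Aa × AA → 2 AA, 2 Aa → 4 A_ (out of 4)
Genotype classes (out of 4 × 4 = 16): C_A_ = 2×4 = 8; ccA_ = 2×4 = 8
Apply the phenotype rules: C_A_ (8) → agouti; ccA_ (8) → albino
Phenotype counts (out of 16): 8 agouti, 8 albino
albino: 8 out of 16 → fraction 1/2
Expected count = 1/2 × 544 = 272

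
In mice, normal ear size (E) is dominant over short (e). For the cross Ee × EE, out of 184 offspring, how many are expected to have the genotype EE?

Punnett square for Ee × EE:
Offspring genotypes: 2 EE, 2 Ee
Total offspring: 4
Count with target: 2
Probability: 2/4 = 1/2
Expected count = 1/2 × 184 = 92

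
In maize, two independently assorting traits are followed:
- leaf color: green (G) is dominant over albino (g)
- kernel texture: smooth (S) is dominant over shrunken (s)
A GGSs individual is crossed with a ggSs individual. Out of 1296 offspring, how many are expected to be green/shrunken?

Dihybrid cross GGSs × ggSs — consider each gene separately:
leaf color: GG × gg → 4 Gg → 4 G_ (out of 4)
kernel texture: Ss × Ss → 1 SS, 2 Ss, 1 ss → 3 S_ : 1 ss (out of 4)
Combine (counts out of 4 × 4 = 16): green/smooth (G_S_) = 4×3 = 12; green/shrunken (G_ss) = 4×1 = 4
Phenotype counts (out of 16): 12 green/smooth, 4 green/shrunken
green/shrunken: 4 out of 16 → fraction 1/4
Expected count = 1/4 × 1296 = 324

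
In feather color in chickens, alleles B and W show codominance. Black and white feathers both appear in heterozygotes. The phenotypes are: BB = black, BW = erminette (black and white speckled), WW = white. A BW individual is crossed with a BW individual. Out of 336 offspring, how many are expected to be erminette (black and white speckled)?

Punnett square for BW × BW:
Offspring genotypes: 1 BB, 2 BW, 1 WW
Phenotype counts: 1 black, 2 erminette (black and white speckled), 1 white
erminette (black and white speckled): 2 out of 4 → fraction 1/2
Expected count = 1/2 × 336 = 168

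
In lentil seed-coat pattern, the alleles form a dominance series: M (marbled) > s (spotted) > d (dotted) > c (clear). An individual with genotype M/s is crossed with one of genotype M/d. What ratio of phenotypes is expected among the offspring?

Cross: M/s × M/d
Allele dominance: M > s > d > c
Offspring genotypes: 1 M/M, 1 M/d, 1 M/s, 1 s/d
Phenotype counts: 3 marbled, 1 spotted
Ratio: 3 marbled : 1 spotted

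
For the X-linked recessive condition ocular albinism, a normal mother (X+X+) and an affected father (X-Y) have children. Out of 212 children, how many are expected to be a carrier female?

Cross: X+X+ × X-Y
Offspring: 2 X+X-, 2 X+Y
Probability of a carrier female: 2/4 = 1/2
Expected count = 1/2 × 212 = 106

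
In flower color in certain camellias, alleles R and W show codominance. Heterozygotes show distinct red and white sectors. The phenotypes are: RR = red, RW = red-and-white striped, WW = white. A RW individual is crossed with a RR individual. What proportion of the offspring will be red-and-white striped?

Punnett square for RW × RR:
Offspring genotypes: 2 RR, 2 RW
Phenotype counts: 2 red, 2 red-and-white striped
red-and-white striped: 2 out of 4
Probability: 2/4 = 1/2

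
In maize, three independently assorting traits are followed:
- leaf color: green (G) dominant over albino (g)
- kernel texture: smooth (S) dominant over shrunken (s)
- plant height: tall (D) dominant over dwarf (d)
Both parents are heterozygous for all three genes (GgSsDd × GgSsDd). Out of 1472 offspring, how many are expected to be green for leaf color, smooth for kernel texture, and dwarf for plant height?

Trihybrid cross: GgSsDd × GgSsDd
Each trait segregates independently with a 3:1 phenotypic ratio, so each gene contributes 3/4 (dominant) or 1/4 (recessive).
Target: green (leaf color), smooth (kernel texture), dwarf (plant height)
Probability = product of independent per-trait probabilities
= 3/4 × 3/4 × 1/4 = 9/64
Expected count = 9/64 × 1472 = 207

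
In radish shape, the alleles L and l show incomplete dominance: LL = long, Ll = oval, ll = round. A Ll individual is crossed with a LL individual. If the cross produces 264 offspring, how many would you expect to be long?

Punnett square for Ll × LL:
Offspring genotypes: 2 LL, 2 Ll
Phenotype counts: 2 long, 2 oval
long: 2 out of 4 → fraction 1/2
Expected count = 1/2 × 264 = 132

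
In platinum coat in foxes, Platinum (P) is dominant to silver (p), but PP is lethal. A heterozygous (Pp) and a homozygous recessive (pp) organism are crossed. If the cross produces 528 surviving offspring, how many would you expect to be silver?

Cross: Pp × pp
Punnett square offspring (before lethality): 2 Pp, 2 pp
No PP offspring are produced in this cross.
silver: 2 out of 4 → fraction 1/2
Expected count = 1/2 × 528 = 264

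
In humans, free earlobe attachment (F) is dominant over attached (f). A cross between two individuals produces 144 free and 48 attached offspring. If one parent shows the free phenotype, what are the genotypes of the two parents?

Observed offspring: 144 free, 48 attached
The observed ratio simplifies to 3:1. Attached (ff) offspring appear, so each parent must contribute one f allele. The parent stated to show free carries F, so it is Ff. The other parent is then either Ff or ff: Ff × ff would give a 1:1 split, whereas Ff × Ff gives 3:1 — matching the data. So both parents are heterozygous (Ff × Ff).
Parent genotypes: Ff × Ff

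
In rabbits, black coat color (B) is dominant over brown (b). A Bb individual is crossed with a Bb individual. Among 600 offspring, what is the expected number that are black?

Punnett square for Bb × Bb:
Offspring genotypes: 1 BB, 2 Bb, 1 bb
black: 3, brown: 1
black: 3 out of 4 → fraction 3/4
Expected count = 3/4 × 600 = 450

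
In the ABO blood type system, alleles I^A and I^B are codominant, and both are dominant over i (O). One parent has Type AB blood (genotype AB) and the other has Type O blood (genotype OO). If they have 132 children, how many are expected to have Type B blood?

Cross: AB × OO
Possible offspring genotypes: 2 AO, 2 BO
Blood type counts: 2 Type A, 2 Type B
Probability of Type B: 2/4 = 1/2
Expected count = 1/2 × 132 = 66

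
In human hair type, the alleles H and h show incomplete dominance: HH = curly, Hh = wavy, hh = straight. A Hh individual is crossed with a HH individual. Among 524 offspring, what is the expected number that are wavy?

Punnett square for Hh × HH:
Offspring genotypes: 2 HH, 2 Hh
Phenotype counts: 2 curly, 2 wavy
wavy: 2 out of 4 → fraction 1/2
Expected count = 1/2 × 524 = 262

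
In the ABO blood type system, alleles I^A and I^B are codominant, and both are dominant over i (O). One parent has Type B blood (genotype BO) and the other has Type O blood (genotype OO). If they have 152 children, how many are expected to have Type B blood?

Cross: BO × OO
Possible offspring genotypes: 2 BO, 2 OO
Blood type counts: 2 Type B, 2 Type O
Probability of Type B: 2/4 = 1/2
Expected count = 1/2 × 152 = 76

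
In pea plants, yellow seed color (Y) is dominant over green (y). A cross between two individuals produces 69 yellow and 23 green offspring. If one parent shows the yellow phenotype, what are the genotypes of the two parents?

Observed offspring: 69 yellow, 23 green
The observed ratio simplifies to 3:1. Green (yy) offspring appear, so each parent must contribute one y allele. The parent stated to show yellow carries Y, so it is Yy. The other parent is then either Yy or yy: Yy × yy would give a 1:1 split, whereas Yy × Yy gives 3:1 — matching the data. So both parents are heterozygous (Yy × Yy).
Parent genotypes: Yy × Yy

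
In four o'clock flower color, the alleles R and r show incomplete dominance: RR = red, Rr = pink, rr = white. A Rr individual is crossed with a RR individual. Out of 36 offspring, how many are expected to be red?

Punnett square for Rr × RR:
Offspring genotypes: 2 RR, 2 Rr
Phenotype counts: 2 red, 2 pink
red: 2 out of 4 → fraction 1/2
Expected count = 1/2 × 36 = 18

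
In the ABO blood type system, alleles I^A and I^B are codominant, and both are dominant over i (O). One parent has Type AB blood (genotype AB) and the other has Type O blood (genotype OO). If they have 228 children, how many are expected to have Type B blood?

Cross: AB × OO
Possible offspring genotypes: 2 AO, 2 BO
Blood type counts: 2 Type A, 2 Type B
Probability of Type B: 2/4 = 1/2
Expected count = 1/2 × 228 = 114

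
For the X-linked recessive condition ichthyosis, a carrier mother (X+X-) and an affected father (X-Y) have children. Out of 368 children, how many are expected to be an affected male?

Cross: X+X- × X-Y
Offspring: 1 X+X-, 1 X+Y, 1 X-X-, 1 X-Y
Probability of an affected male: 1/4
Expected count = 1/4 × 368 = 92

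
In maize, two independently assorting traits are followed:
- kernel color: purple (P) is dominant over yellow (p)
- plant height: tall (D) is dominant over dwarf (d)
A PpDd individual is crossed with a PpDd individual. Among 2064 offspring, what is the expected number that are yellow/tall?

Dihybrid cross PpDd × PpDd — consider each gene separately:
kernel color: Pp × Pp → 1 PP, 2 Pp, 1 pp → 3 P_ : 1 pp (out of 4)
plant height: Dd × Dd → 1 DD, 2 Dd, 1 dd → 3 D_ : 1 dd (out of 4)
Combine (counts out of 4 × 4 = 16): purple/tall (P_D_) = 3×3 = 9; purple/dwarf (P_dd) = 3×1 = 3; yellow/tall (ppD_) = 1×3 = 3; yellow/dwarf (ppdd) = 1×1 = 1
Phenotype counts (out of 16): 9 purple/tall, 3 purple/dwarf, 3 yellow/tall, 1 yellow/dwarf
yellow/tall: 3 out of 16 → fraction 3/16
Expected count = 3/16 × 2064 = 387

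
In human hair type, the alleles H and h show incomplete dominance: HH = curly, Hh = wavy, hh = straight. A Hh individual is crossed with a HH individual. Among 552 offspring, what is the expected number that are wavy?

Punnett square for Hh × HH:
Offspring genotypes: 2 HH, 2 Hh
Phenotype counts: 2 curly, 2 wavy
wavy: 2 out of 4 → fraction 1/2
Expected count = 1/2 × 552 = 276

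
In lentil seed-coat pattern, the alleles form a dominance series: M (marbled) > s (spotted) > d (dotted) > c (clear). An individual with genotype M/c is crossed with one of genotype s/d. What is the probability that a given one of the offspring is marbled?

Cross: M/c × s/d
Allele dominance: M > s > d > c
Offspring genotypes: 1 M/s, 1 M/d, 1 s/c, 1 d/c
Phenotype counts: 2 marbled, 1 spotted, 1 dotted
marbled: 2 out of 4
Probability: 2/4 = 1/2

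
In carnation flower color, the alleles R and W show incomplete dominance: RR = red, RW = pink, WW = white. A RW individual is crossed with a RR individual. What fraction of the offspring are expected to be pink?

Punnett square for RW × RR:
Offspring genotypes: 2 RR, 2 RW
Phenotype counts: 2 red, 2 pink
pink: 2 out of 4
Probability: 2/4 = 1/2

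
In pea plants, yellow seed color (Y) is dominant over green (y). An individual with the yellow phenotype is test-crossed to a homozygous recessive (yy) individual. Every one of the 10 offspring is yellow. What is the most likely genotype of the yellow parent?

Test cross: ? × yy
All offspring are yellow.
If the unknown parent were heterozygous (Yy), about half of 10 offspring would be green; none are. The unknown parent is most likely homozygous dominant (YY).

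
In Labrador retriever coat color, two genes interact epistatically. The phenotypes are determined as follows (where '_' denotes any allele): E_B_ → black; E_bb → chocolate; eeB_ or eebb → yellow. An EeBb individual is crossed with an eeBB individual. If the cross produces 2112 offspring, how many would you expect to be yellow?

Cross: EeBb × eeBB — consider each gene separately:
E gene: Ee × ee → 2 Ee, 2 ee → 2 E_ : 2 ee (out of 4)
B gene: Bb × BB → 2 BB, 2 Bb → 4 B_ (out of 4)
Genotype classes (out of 4 × 4 = 16): E_B_ = 2×4 = 8; eeB_ = 2×4 = 8
Apply the phenotype rules: E_B_ (8) → black; eeB_ (8) → yellow
Phenotype counts (out of 16): 8 black, 8 yellow
yellow: 8 out of 16 → fraction 1/2
Expected count = 1/2 × 2112 = 1056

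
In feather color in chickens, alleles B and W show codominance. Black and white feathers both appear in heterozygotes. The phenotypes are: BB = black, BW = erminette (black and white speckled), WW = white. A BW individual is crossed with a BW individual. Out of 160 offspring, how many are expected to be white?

Punnett square for BW × BW:
Offspring genotypes: 1 BB, 2 BW, 1 WW
Phenotype counts: 1 black, 2 erminette (black and white speckled), 1 white
white: 1 out of 4 → fraction 1/4
Expected count = 1/4 × 160 = 40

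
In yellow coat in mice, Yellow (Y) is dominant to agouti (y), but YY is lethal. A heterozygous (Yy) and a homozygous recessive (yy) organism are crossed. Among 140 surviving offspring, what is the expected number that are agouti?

Cross: Yy × yy
Punnett square offspring (before lethality): 2 Yy, 2 yy
No YY offspring are produced in this cross.
agouti: 2 out of 4 → fraction 1/2
Expected count = 1/2 × 140 = 70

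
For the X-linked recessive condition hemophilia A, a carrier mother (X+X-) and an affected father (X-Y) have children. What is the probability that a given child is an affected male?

Cross: X+X- × X-Y
Offspring: 1 X+X-, 1 X+Y, 1 X-X-, 1 X-Y
Probability of an affected male: 1/4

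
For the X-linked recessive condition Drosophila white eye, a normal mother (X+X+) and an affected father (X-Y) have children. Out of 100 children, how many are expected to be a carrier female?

Cross: X+X+ × X-Y
Offspring: 2 X+X-, 2 X+Y
Probability of a carrier female: 2/4 = 1/2
Expected count = 1/2 × 100 = 50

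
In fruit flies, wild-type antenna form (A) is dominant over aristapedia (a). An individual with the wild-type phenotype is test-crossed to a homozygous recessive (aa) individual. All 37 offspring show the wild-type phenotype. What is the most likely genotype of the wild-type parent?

Test cross: ? × aa
All offspring are wild-type.
If the unknown parent were heterozygous (Aa), about half of 37 offspring would be aristapedia; none are. The unknown parent is most likely homozygous dominant (AA).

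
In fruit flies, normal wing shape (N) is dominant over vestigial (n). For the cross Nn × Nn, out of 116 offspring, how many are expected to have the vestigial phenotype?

Punnett square for Nn × Nn:
Offspring genotypes: 1 NN, 2 Nn, 1 nn
Total offspring: 4
Count with target: 1
Probability: 1/4
Expected count = 1/4 × 116 = 29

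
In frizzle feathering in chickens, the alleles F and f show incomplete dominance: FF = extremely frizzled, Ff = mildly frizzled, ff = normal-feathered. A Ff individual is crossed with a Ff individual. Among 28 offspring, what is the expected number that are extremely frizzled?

Punnett square for Ff × Ff:
Offspring genotypes: 1 FF, 2 Ff, 1 ff
Phenotype counts: 1 extremely frizzled, 2 mildly frizzled, 1 normal-feathered
extremely frizzled: 1 out of 4 → fraction 1/4
Expected count = 1/4 × 28 = 7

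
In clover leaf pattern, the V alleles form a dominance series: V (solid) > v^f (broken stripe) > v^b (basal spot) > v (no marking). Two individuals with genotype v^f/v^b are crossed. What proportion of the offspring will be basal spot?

Cross: v^f/v^b × v^f/v^b
Allele dominance: V > v^f > v^b > v
Offspring genotypes: 1 v^f/v^f, 2 v^f/v^b, 1 v^b/v^b
Phenotype counts: 3 broken stripe, 1 basal spot
basal spot: 1 out of 4
Probability: 1/4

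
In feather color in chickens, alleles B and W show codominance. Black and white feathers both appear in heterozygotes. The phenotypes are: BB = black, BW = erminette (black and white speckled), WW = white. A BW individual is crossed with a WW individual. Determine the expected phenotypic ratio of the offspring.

Punnett square for BW × WW:
Offspring genotypes: 2 BW, 2 WW
Phenotype counts: 2 erminette (black and white speckled), 2 white
Ratio: 1 erminette (black and white speckled) : 1 white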